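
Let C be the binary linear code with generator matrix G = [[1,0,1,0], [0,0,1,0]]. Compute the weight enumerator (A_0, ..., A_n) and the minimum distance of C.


Weight distribution: A_0 = 1, A_1 = 2, A_2 = 1. Minimum distance d = 1.

Enumerate all 2^2 = 4 messages m ∈ F_2^2.
For each, compute codeword c = mG in F_2^4, then tally its weight.
  m = 00 → c = 0000, weight = 0.
  m = 10 → c = 1010, weight = 2.
  m = 01 → c = 0010, weight = 1.
  m = 11 → c = 1000, weight = 1.
Tally weights:
  weight 0: 1 codewords.
  weight 1: 2 codewords.
  weight 2: 1 codewords.
Minimum distance d = smallest w > 0 with A_w > 0 = 1.
Sanity: Σ A_w = 4 = 2^2 = 4 ✓.


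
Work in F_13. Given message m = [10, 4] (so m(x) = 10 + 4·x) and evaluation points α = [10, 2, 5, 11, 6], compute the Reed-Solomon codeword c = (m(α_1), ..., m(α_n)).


c = [11, 5, 4, 2, 8]

Message polynomial: m(x) = 10 + 4·x (mod 13).
For each evaluation point α_i, compute m(α_i) mod 13:
  α_1 = 10: Horner steps 4 → 11, so m(10) = 11.
  α_2 = 2: Horner steps 4 → 5, so m(2) = 5.
  α_3 = 5: Horner steps 4 → 4, so m(5) = 4.
  α_4 = 11: Horner steps 4 → 2, so m(11) = 2.
  α_5 = 6: Horner steps 4 → 8, so m(6) = 8.
Codeword c = [11, 5, 4, 2, 8] ∈ F_13^5.


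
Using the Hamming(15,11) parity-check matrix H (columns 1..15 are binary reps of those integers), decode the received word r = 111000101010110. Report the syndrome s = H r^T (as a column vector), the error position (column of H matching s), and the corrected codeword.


s = (0, 1, 1, 0)^T, error position = 6, corrected codeword c = 111001101010110

Compute s = H r^T mod 2 one row at a time:
  s_1 = 0 + 1 + 0 + 1 + 0 + 1 + 1 + 0 = 4 ≡ 0 (mod 2).
  s_2 = 0 + 0 + 0 + 1 + 0 + 1 + 1 + 0 = 3 ≡ 1 (mod 2).
  s_3 = 1 + 1 + 0 + 1 + 0 + 1 + 1 + 0 = 5 ≡ 1 (mod 2).
  s_4 = 1 + 1 + 0 + 1 + 1 + 1 + 1 + 0 = 6 ≡ 0 (mod 2).
s = (0, 1, 1, 0)^T — this equals column 6 of H (binary 0110), so error is at position 6.
Correct: flip bit 6 of r = 111000101010110 to get c = 111001101010110.


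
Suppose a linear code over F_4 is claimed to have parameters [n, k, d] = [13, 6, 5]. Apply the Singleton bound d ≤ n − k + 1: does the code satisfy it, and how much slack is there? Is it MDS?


Singleton RHS = n − k + 1 = 8, slack = 3, bound satisfied, not MDS.

Singleton bound: d ≤ n − k + 1.
Here n = 13, k = 6, so n − k + 1 = 8.
Given d = 5, check d ≤ 8: YES.
Slack = (n − k + 1) − d = 3.
The code is NOT MDS (slack = 3 > 0).
Description: the claimed parameters are [13, 6, 5]_4; such a code would be non-MDS.


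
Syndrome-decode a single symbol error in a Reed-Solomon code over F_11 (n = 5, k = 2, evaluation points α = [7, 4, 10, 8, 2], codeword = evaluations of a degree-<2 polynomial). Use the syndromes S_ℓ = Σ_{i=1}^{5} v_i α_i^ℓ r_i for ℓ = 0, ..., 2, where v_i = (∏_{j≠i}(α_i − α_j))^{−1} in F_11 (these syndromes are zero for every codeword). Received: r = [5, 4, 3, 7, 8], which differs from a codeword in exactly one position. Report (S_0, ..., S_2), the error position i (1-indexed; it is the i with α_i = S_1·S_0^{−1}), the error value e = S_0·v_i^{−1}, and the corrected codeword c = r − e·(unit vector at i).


S = (7, 5, 2), error at position 1, error magnitude e = 7, c = [9, 4, 3, 7, 8].

Step 1: column multipliers v_i = (∏_{j≠i}(α_i − α_j))^{−1} mod 11.
  i = 1 (α = 7): (7−4)(7−10)(7−8)(7−2) = 3·(−3)·(−1)·5 = 45 ≡ 1, so v_1 = 1^{−1} = 1 (mod 11).
  i = 2 (α = 4): (4−7)(4−10)(4−8)(4−2) = (−3)·(−6)·(−4)·2 = −144 ≡ 10, so v_2 = 10^{−1} = 10 (mod 11).
  i = 3 (α = 10): (10−7)(10−4)(10−8)(10−2) = 3·6·2·8 = 288 ≡ 2, so v_3 = 2^{−1} = 6 (mod 11).
  i = 4 (α = 8): (8−7)(8−4)(8−10)(8−2) = 1·4·(−2)·6 = −48 ≡ 7, so v_4 = 7^{−1} = 8 (mod 11).
  i = 5 (α = 2): (2−7)(2−4)(2−10)(2−8) = (−5)·(−2)·(−8)·(−6) = 480 ≡ 7, so v_5 = 7^{−1} = 8 (mod 11).
  v = [1, 10, 6, 8, 8].
Step 2: syndromes of r = [5, 4, 3, 7, 8] (all sums mod 11).
  S_0 = Σ v_i r_i = 1·5 + 10·4 + 6·3 + 8·7 + 8·8 = 183 ≡ 7.
  S_1 = Σ v_i α_i r_i = 1·7·5 + 10·4·4 + 6·10·3 + 8·8·7 + 8·2·8 = 951 ≡ 5.
  α_i^2 mod 11 = [5, 5, 1, 9, 4].
  S_2 = Σ v_i α_i^2 r_i = 1·5·5 + 10·5·4 + 6·1·3 + 8·9·7 + 8·4·8 = 1003 ≡ 2.
  S = (7, 5, 2) ≠ 0, so r is not a codeword (an error is present).
Step 3: locate the error. For a single error e at position i, S_ℓ = v_i·e·α_i^ℓ, so α_err = S_1/S_0.
  S_0^{−1} = 7^{−1} = 8 (mod 11), so α_err = 5·8 = 40 ≡ 7 = α_1. Error position i = 1.
  Consistency check: S_2/S_1 = 2·9 = 18 ≡ 7 = α_err ✓ (single-error assumption holds).
Step 4: error magnitude e = S_0/v_1 = S_0·∏_{j≠1}(α_1 − α_j) = 7·1 = 7 ≡ 7 (mod 11).
Step 5: correct position 1: c_1 = r_1 − e = 5 − 7 ≡ 9 (mod 11). Hence c = [9, 4, 3, 7, 8].
  Check: interpolating c through the α_i gives m(x) = 1 + 9·x (degree < 2) with m(α_i) = c_i for every i, so c is indeed a codeword.


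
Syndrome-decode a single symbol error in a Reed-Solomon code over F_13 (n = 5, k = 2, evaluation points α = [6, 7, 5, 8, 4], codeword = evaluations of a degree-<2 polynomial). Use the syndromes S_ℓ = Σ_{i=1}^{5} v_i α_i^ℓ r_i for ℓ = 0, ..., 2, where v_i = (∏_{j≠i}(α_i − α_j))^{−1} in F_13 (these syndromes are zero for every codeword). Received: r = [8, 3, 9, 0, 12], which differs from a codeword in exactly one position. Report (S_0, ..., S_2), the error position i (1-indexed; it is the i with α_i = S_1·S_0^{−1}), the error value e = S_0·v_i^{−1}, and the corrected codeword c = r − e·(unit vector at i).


S = (7, 3, 5), error at position 1, error magnitude e = 2, c = [6, 3, 9, 0, 12].

Step 1: column multipliers v_i = (∏_{j≠i}(α_i − α_j))^{−1} mod 13.
  i = 1 (α = 6): (6−7)(6−5)(6−8)(6−4) = (−1)·1·(−2)·2 = 4 ≡ 4, so v_1 = 4^{−1} = 10 (mod 13).
  i = 2 (α = 7): (7−6)(7−5)(7−8)(7−4) = 1·2·(−1)·3 = −6 ≡ 7, so v_2 = 7^{−1} = 2 (mod 13).
  i = 3 (α = 5): (5−6)(5−7)(5−8)(5−4) = (−1)·(−2)·(−3)·1 = −6 ≡ 7, so v_3 = 7^{−1} = 2 (mod 13).
  i = 4 (α = 8): (8−6)(8−7)(8−5)(8−4) = 2·1·3·4 = 24 ≡ 11, so v_4 = 11^{−1} = 6 (mod 13).
  i = 5 (α = 4): (4−6)(4−7)(4−5)(4−8) = (−2)·(−3)·(−1)·(−4) = 24 ≡ 11, so v_5 = 11^{−1} = 6 (mod 13).
  v = [10, 2, 2, 6, 6].
Step 2: syndromes of r = [8, 3, 9, 0, 12] (all sums mod 13).
  S_0 = Σ v_i r_i = 10·8 + 2·3 + 2·9 + 6·0 + 6·12 = 176 ≡ 7.
  S_1 = Σ v_i α_i r_i = 10·6·8 + 2·7·3 + 2·5·9 + 6·8·0 + 6·4·12 = 900 ≡ 3.
  α_i^2 mod 13 = [10, 10, 12, 12, 3].
  S_2 = Σ v_i α_i^2 r_i = 10·10·8 + 2·10·3 + 2·12·9 + 6·12·0 + 6·3·12 = 1292 ≡ 5.
  S = (7, 3, 5) ≠ 0, so r is not a codeword (an error is present).
Step 3: locate the error. For a single error e at position i, S_ℓ = v_i·e·α_i^ℓ, so α_err = S_1/S_0.
  S_0^{−1} = 7^{−1} = 2 (mod 13), so α_err = 3·2 = 6 ≡ 6 = α_1. Error position i = 1.
  Consistency check: S_2/S_1 = 5·9 = 45 ≡ 6 = α_err ✓ (single-error assumption holds).
Step 4: error magnitude e = S_0/v_1 = S_0·∏_{j≠1}(α_1 − α_j) = 7·4 = 28 ≡ 2 (mod 13).
Step 5: correct position 1: c_1 = r_1 − e = 8 − 2 ≡ 6 (mod 13). Hence c = [6, 3, 9, 0, 12].
  Check: interpolating c through the α_i gives m(x) = 11 + 10·x (degree < 2) with m(α_i) = c_i for every i, so c is indeed a codeword.


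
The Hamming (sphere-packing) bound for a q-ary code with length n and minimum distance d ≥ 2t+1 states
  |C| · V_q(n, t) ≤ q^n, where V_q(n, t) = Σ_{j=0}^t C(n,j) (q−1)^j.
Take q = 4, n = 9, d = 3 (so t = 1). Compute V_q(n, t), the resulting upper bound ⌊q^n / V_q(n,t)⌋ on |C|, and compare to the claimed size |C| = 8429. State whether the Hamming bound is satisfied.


V_q(n, t) = 28, q^n = 262144, Hamming bound = 9362, |C| = 8429 ≤ bound (satisfied).

Step 1: Compute V_q(n, t) = Σ_{j=0}^1 C(n, j) (q−1)^j.
  j = 0: C(9,0)·(3)^0 = 1·1 = 1.
  j = 1: C(9,1)·(3)^1 = 9·3 = 27.
  V_q(n, t) = 1 + 27 = 28.
Step 2: q^n = 4^9 = 262144.
Step 3: Hamming bound ⌊q^n / V_q(n,t)⌋ = ⌊262144/28⌋ = 9362.
Step 4: Compare |C| = 8429 to 9362: satisfied.
The claimed |C| lies below the Hamming bound.


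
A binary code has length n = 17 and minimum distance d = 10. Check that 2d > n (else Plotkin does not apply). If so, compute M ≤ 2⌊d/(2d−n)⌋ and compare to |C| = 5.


Plotkin bound M ≤ 6; given |C| = 5 ≤ bound (satisfied).

Check applicability: 2d = 20, n = 17.
2d − n = 3 > 0, so Plotkin applies.
Compute d/(2d−n) = 10/3 ≈ 3.3333.
⌊d/(2d−n)⌋ = 3.
Plotkin bound: M ≤ 2·3 = 6.
Given |C| = 5, check: satisfied.
This |C| is below the Plotkin bound.


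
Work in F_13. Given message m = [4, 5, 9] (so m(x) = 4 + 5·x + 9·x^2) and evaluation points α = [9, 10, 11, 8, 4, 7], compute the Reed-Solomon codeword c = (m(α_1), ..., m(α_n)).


c = [11, 5, 4, 9, 12, 12]

Message polynomial: m(x) = 4 + 5·x + 9·x^2 (mod 13).
For each evaluation point α_i, compute m(α_i) mod 13:
  α_1 = 9: Horner steps 9 → 8 → 11, so m(9) = 11.
  α_2 = 10: Horner steps 9 → 4 → 5, so m(10) = 5.
  α_3 = 11: Horner steps 9 → 0 → 4, so m(11) = 4.
  α_4 = 8: Horner steps 9 → 12 → 9, so m(8) = 9.
  α_5 = 4: Horner steps 9 → 2 → 12, so m(4) = 12.
  α_6 = 7: Horner steps 9 → 3 → 12, so m(7) = 12.
Codeword c = [11, 5, 4, 9, 12, 12] ∈ F_13^6.


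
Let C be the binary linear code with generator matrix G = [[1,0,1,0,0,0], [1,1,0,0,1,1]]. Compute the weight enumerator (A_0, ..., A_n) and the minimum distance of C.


Weight distribution: A_0 = 1, A_2 = 1, A_4 = 2. Minimum distance d = 2.

Enumerate all 2^2 = 4 messages m ∈ F_2^2.
For each, compute codeword c = mG in F_2^6, then tally its weight.
  m = 00 → c = 000000, weight = 0.
  m = 10 → c = 101000, weight = 2.
  m = 01 → c = 110011, weight = 4.
  m = 11 → c = 011011, weight = 4.
Tally weights:
  weight 0: 1 codewords.
  weight 2: 1 codewords.
  weight 4: 2 codewords.
Minimum distance d = smallest w > 0 with A_w > 0 = 2.
Sanity: Σ A_w = 4 = 2^2 = 4 ✓.


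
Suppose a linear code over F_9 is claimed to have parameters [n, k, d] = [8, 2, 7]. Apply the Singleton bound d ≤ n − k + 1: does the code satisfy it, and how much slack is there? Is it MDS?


Singleton RHS = n − k + 1 = 7, slack = 0, bound satisfied, MDS.

Singleton bound: d ≤ n − k + 1.
Here n = 8, k = 2, so n − k + 1 = 7.
Given d = 7, check d ≤ 7: YES.
Slack = (n − k + 1) − d = 0.
The code is MDS (slack = 0).
Description: the claimed parameters are [8, 2, 7]_9; such a code would be MDS (meets Singleton bound).


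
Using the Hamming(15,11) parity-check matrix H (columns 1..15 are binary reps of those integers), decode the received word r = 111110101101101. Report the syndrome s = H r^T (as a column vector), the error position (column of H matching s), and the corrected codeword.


s = (1, 0, 1, 1)^T, error position = 11, corrected codeword c = 111110101111101

Compute s = H r^T mod 2 one row at a time:
  s_1 = 0 + 1 + 1 + 0 + 1 + 1 + 0 + 1 = 5 ≡ 1 (mod 2).
  s_2 = 1 + 1 + 0 + 1 + 1 + 1 + 0 + 1 = 6 ≡ 0 (mod 2).
  s_3 = 1 + 1 + 0 + 1 + 1 + 0 + 0 + 1 = 5 ≡ 1 (mod 2).
  s_4 = 1 + 1 + 1 + 1 + 1 + 0 + 1 + 1 = 7 ≡ 1 (mod 2).
s = (1, 0, 1, 1)^T — this equals column 11 of H (binary 1011), so error is at position 11.
Correct: flip bit 11 of r = 111110101101101 to get c = 111110101111101.


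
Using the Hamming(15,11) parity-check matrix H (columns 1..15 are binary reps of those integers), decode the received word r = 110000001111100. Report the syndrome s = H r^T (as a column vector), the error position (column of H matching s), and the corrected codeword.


s = (1, 0, 1, 0)^T, error position = 10, corrected codeword c = 110000001011100

Compute s = H r^T mod 2 one row at a time:
  s_1 = 0 + 1 + 1 + 1 + 1 + 1 + 0 + 0 = 5 ≡ 1 (mod 2).
  s_2 = 0 + 0 + 0 + 0 + 1 + 1 + 0 + 0 = 2 ≡ 0 (mod 2).
  s_3 = 1 + 0 + 0 + 0 + 1 + 1 + 0 + 0 = 3 ≡ 1 (mod 2).
  s_4 = 1 + 0 + 0 + 0 + 1 + 1 + 1 + 0 = 4 ≡ 0 (mod 2).
s = (1, 0, 1, 0)^T — this equals column 10 of H (binary 1010), so error is at position 10.
Correct: flip bit 10 of r = 110000001111100 to get c = 110000001011100.


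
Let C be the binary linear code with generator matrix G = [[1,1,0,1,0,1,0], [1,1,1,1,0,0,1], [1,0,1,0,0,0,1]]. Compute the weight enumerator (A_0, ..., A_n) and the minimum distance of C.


Weight distribution: A_0 = 1, A_2 = 2, A_3 = 2, A_4 = 1, A_5 = 2. Minimum distance d = 2.

Enumerate all 2^3 = 8 messages m ∈ F_2^3.
For each, compute codeword c = mG in F_2^7, then tally its weight.
  m = 000 → c = 0000000, weight = 0.
  m = 100 → c = 1101010, weight = 4.
  m = 010 → c = 1111001, weight = 5.
  m = 110 → c = 0010011, weight = 3.
  m = 001 → c = 1010001, weight = 3.
  m = 101 → c = 0111011, weight = 5.
  m = 011 → c = 0101000, weight = 2.
  m = 111 → c = 1000010, weight = 2.
Tally weights:
  weight 0: 1 codewords.
  weight 2: 2 codewords.
  weight 3: 2 codewords.
  weight 4: 1 codewords.
  weight 5: 2 codewords.
Minimum distance d = smallest w > 0 with A_w > 0 = 2.
Sanity: Σ A_w = 8 = 2^3 = 8 ✓.


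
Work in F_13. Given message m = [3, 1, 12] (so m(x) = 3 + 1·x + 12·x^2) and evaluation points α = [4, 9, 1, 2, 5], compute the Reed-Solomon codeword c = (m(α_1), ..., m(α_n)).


c = [4, 9, 3, 1, 9]

Message polynomial: m(x) = 3 + 1·x + 12·x^2 (mod 13).
For each evaluation point α_i, compute m(α_i) mod 13:
  α_1 = 4: Horner steps 12 → 10 → 4, so m(4) = 4.
  α_2 = 9: Horner steps 12 → 5 → 9, so m(9) = 9.
  α_3 = 1: Horner steps 12 → 0 → 3, so m(1) = 3.
  α_4 = 2: Horner steps 12 → 12 → 1, so m(2) = 1.
  α_5 = 5: Horner steps 12 → 9 → 9, so m(5) = 9.
Codeword c = [4, 9, 3, 1, 9] ∈ F_13^5.


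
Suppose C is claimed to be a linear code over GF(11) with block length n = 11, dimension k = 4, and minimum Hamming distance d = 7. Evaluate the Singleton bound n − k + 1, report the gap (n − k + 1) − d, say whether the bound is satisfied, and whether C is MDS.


Singleton RHS = n − k + 1 = 8, slack = 1, bound satisfied, not MDS.

Singleton bound: d ≤ n − k + 1.
Here n = 11, k = 4, so n − k + 1 = 8.
Given d = 7, check d ≤ 8: YES.
Slack = (n − k + 1) − d = 1.
The code is NOT MDS (slack = 1 > 0).
Description: the claimed parameters are [11, 4, 7]_11; such a code would be non-MDS.


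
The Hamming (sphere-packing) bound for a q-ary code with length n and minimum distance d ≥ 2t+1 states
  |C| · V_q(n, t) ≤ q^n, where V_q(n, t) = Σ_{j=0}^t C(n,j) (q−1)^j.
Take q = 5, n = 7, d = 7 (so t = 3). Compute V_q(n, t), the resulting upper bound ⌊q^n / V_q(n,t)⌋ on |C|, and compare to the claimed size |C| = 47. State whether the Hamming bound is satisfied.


V_q(n, t) = 2605, q^n = 78125, Hamming bound = 29, |C| = 47 > bound (violated).

Step 1: Compute V_q(n, t) = Σ_{j=0}^3 C(n, j) (q−1)^j.
  j = 0: C(7,0)·(4)^0 = 1·1 = 1.
  j = 1: C(7,1)·(4)^1 = 7·4 = 28.
  j = 2: C(7,2)·(4)^2 = 21·16 = 336.
  j = 3: C(7,3)·(4)^3 = 35·64 = 2240.
  V_q(n, t) = 1 + 28 + 336 + 2240 = 2605.
Step 2: q^n = 5^7 = 78125.
Step 3: Hamming bound ⌊q^n / V_q(n,t)⌋ = ⌊78125/2605⌋ = 29.
Step 4: Compare |C| = 47 to 29: violated.
The claimed |C| lies above the Hamming bound, so no 5-ary code of length 7 with d ≥ 7 can have 47 codewords.


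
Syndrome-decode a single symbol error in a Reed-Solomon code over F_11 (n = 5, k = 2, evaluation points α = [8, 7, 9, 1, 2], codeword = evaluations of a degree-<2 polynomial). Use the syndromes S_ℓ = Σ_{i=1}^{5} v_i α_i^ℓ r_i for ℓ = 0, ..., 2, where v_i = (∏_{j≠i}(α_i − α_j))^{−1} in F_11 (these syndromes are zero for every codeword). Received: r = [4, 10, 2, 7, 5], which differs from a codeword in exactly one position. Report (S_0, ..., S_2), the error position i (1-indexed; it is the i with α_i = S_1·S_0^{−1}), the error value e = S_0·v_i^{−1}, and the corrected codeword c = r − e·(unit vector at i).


S = (3, 10, 4), error at position 2, error magnitude e = 4, c = [4, 6, 2, 7, 5].

Step 1: column multipliers v_i = (∏_{j≠i}(α_i − α_j))^{−1} mod 11.
  i = 1 (α = 8): (8−7)(8−9)(8−1)(8−2) = 1·(−1)·7·6 = −42 ≡ 2, so v_1 = 2^{−1} = 6 (mod 11).
  i = 2 (α = 7): (7−8)(7−9)(7−1)(7−2) = (−1)·(−2)·6·5 = 60 ≡ 5, so v_2 = 5^{−1} = 9 (mod 11).
  i = 3 (α = 9): (9−8)(9−7)(9−1)(9−2) = 1·2·8·7 = 112 ≡ 2, so v_3 = 2^{−1} = 6 (mod 11).
  i = 4 (α = 1): (1−8)(1−7)(1−9)(1−2) = (−7)·(−6)·(−8)·(−1) = 336 ≡ 6, so v_4 = 6^{−1} = 2 (mod 11).
  i = 5 (α = 2): (2−8)(2−7)(2−9)(2−1) = (−6)·(−5)·(−7)·1 = −210 ≡ 10, so v_5 = 10^{−1} = 10 (mod 11).
  v = [6, 9, 6, 2, 10].
Step 2: syndromes of r = [4, 10, 2, 7, 5] (all sums mod 11).
  S_0 = Σ v_i r_i = 6·4 + 9·10 + 6·2 + 2·7 + 10·5 = 190 ≡ 3.
  S_1 = Σ v_i α_i r_i = 6·8·4 + 9·7·10 + 6·9·2 + 2·1·7 + 10·2·5 = 1044 ≡ 10.
  α_i^2 mod 11 = [9, 5, 4, 1, 4].
  S_2 = Σ v_i α_i^2 r_i = 6·9·4 + 9·5·10 + 6·4·2 + 2·1·7 + 10·4·5 = 928 ≡ 4.
  S = (3, 10, 4) ≠ 0, so r is not a codeword (an error is present).
Step 3: locate the error. For a single error e at position i, S_ℓ = v_i·e·α_i^ℓ, so α_err = S_1/S_0.
  S_0^{−1} = 3^{−1} = 4 (mod 11), so α_err = 10·4 = 40 ≡ 7 = α_2. Error position i = 2.
  Consistency check: S_2/S_1 = 4·10 = 40 ≡ 7 = α_err ✓ (single-error assumption holds).
Step 4: error magnitude e = S_0/v_2 = S_0·∏_{j≠2}(α_2 − α_j) = 3·5 = 15 ≡ 4 (mod 11).
Step 5: correct position 2: c_2 = r_2 − e = 10 − 4 ≡ 6 (mod 11). Hence c = [4, 6, 2, 7, 5].
  Check: interpolating c through the α_i gives m(x) = 9 + 9·x (degree < 2) with m(α_i) = c_i for every i, so c is indeed a codeword.


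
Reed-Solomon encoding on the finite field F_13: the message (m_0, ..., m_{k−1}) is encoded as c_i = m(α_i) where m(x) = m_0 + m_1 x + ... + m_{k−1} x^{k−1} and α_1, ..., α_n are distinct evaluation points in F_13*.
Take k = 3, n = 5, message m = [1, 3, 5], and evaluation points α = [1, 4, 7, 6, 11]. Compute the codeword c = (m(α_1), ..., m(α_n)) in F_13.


c = [9, 2, 7, 4, 2]

Message polynomial: m(x) = 1 + 3·x + 5·x^2 (mod 13).
For each evaluation point α_i, compute m(α_i) mod 13:
  α_1 = 1: Horner steps 5 → 8 → 9, so m(1) = 9.
  α_2 = 4: Horner steps 5 → 10 → 2, so m(4) = 2.
  α_3 = 7: Horner steps 5 → 12 → 7, so m(7) = 7.
  α_4 = 6: Horner steps 5 → 7 → 4, so m(6) = 4.
  α_5 = 11: Horner steps 5 → 6 → 2, so m(11) = 2.
Codeword c = [9, 2, 7, 4, 2] ∈ F_13^5.


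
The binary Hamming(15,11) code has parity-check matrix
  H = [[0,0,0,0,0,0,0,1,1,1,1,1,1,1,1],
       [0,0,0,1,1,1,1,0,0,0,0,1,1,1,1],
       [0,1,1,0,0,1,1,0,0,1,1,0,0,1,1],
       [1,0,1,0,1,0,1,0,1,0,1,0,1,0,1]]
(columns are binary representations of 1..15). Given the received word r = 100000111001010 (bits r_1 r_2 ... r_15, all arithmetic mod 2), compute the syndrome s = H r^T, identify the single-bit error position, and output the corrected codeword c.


s = (0, 1, 0, 1)^T, error position = 5, corrected codeword c = 100010111001010

Compute s = H r^T mod 2 one row at a time:
  s_1 = 1 + 1 + 0 + 0 + 1 + 0 + 1 + 0 = 4 ≡ 0 (mod 2).
  s_2 = 0 + 0 + 0 + 1 + 1 + 0 + 1 + 0 = 3 ≡ 1 (mod 2).
  s_3 = 0 + 0 + 0 + 1 + 0 + 0 + 1 + 0 = 2 ≡ 0 (mod 2).
  s_4 = 1 + 0 + 0 + 1 + 1 + 0 + 0 + 0 = 3 ≡ 1 (mod 2).
s = (0, 1, 0, 1)^T — this equals column 5 of H (binary 0101), so error is at position 5.
Correct: flip bit 5 of r = 100000111001010 to get c = 100010111001010.


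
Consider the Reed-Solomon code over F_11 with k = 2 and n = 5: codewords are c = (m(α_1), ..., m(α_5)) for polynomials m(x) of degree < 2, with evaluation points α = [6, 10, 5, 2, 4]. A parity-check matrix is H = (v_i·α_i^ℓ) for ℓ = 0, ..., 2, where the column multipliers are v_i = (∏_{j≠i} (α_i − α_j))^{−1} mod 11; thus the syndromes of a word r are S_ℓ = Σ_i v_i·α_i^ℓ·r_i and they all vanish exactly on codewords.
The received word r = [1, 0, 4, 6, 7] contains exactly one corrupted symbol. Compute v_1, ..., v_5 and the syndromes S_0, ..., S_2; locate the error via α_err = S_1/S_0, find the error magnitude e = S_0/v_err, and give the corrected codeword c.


S = (3, 6, 1), error at position 4, error magnitude e = 4, c = [1, 0, 4, 2, 7].

Step 1: column multipliers v_i = (∏_{j≠i}(α_i − α_j))^{−1} mod 11.
  i = 1 (α = 6): (6−10)(6−5)(6−2)(6−4) = (−4)·1·4·2 = −32 ≡ 1, so v_1 = 1^{−1} = 1 (mod 11).
  i = 2 (α = 10): (10−6)(10−5)(10−2)(10−4) = 4·5·8·6 = 960 ≡ 3, so v_2 = 3^{−1} = 4 (mod 11).
  i = 3 (α = 5): (5−6)(5−10)(5−2)(5−4) = (−1)·(−5)·3·1 = 15 ≡ 4, so v_3 = 4^{−1} = 3 (mod 11).
  i = 4 (α = 2): (2−6)(2−10)(2−5)(2−4) = (−4)·(−8)·(−3)·(−2) = 192 ≡ 5, so v_4 = 5^{−1} = 9 (mod 11).
  i = 5 (α = 4): (4−6)(4−10)(4−5)(4−2) = (−2)·(−6)·(−1)·2 = −24 ≡ 9, so v_5 = 9^{−1} = 5 (mod 11).
  v = [1, 4, 3, 9, 5].
Step 2: syndromes of r = [1, 0, 4, 6, 7] (all sums mod 11).
  S_0 = Σ v_i r_i = 1·1 + 4·0 + 3·4 + 9·6 + 5·7 = 102 ≡ 3.
  S_1 = Σ v_i α_i r_i = 1·6·1 + 4·10·0 + 3·5·4 + 9·2·6 + 5·4·7 = 314 ≡ 6.
  α_i^2 mod 11 = [3, 1, 3, 4, 5].
  S_2 = Σ v_i α_i^2 r_i = 1·3·1 + 4·1·0 + 3·3·4 + 9·4·6 + 5·5·7 = 430 ≡ 1.
  S = (3, 6, 1) ≠ 0, so r is not a codeword (an error is present).
Step 3: locate the error. For a single error e at position i, S_ℓ = v_i·e·α_i^ℓ, so α_err = S_1/S_0.
  S_0^{−1} = 3^{−1} = 4 (mod 11), so α_err = 6·4 = 24 ≡ 2 = α_4. Error position i = 4.
  Consistency check: S_2/S_1 = 1·2 = 2 ≡ 2 = α_err ✓ (single-error assumption holds).
Step 4: error magnitude e = S_0/v_4 = S_0·∏_{j≠4}(α_4 − α_j) = 3·5 = 15 ≡ 4 (mod 11).
Step 5: correct position 4: c_4 = r_4 − e = 6 − 4 ≡ 2 (mod 11). Hence c = [1, 0, 4, 2, 7].
  Check: interpolating c through the α_i gives m(x) = 8 + 8·x (degree < 2) with m(α_i) = c_i for every i, so c is indeed a codeword.


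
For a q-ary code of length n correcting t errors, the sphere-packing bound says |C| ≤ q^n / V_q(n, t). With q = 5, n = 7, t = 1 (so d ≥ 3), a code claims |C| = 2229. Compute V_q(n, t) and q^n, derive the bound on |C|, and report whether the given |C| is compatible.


V_q(n, t) = 29, q^n = 78125, Hamming bound = 2693, |C| = 2229 ≤ bound (satisfied).

Step 1: Compute V_q(n, t) = Σ_{j=0}^1 C(n, j) (q−1)^j.
  j = 0: C(7,0)·(4)^0 = 1·1 = 1.
  j = 1: C(7,1)·(4)^1 = 7·4 = 28.
  V_q(n, t) = 1 + 28 = 29.
Step 2: q^n = 5^7 = 78125.
Step 3: Hamming bound ⌊q^n / V_q(n,t)⌋ = ⌊78125/29⌋ = 2693.
Step 4: Compare |C| = 2229 to 2693: satisfied.
The claimed |C| lies below the Hamming bound.


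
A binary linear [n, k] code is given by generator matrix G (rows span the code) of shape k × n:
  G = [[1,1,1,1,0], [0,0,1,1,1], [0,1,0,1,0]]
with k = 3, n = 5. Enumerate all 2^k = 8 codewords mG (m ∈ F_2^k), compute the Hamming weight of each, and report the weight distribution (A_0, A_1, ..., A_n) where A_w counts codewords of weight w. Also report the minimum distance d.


Weight distribution: A_0 = 1, A_2 = 2, A_3 = 4, A_4 = 1. Minimum distance d = 2.

Enumerate all 2^3 = 8 messages m ∈ F_2^3.
For each, compute codeword c = mG in F_2^5, then tally its weight.
  m = 000 → c = 00000, weight = 0.
  m = 100 → c = 11110, weight = 4.
  m = 010 → c = 00111, weight = 3.
  m = 110 → c = 11001, weight = 3.
  m = 001 → c = 01010, weight = 2.
  m = 101 → c = 10100, weight = 2.
  m = 011 → c = 01101, weight = 3.
  m = 111 → c = 10011, weight = 3.
Tally weights:
  weight 0: 1 codewords.
  weight 2: 2 codewords.
  weight 3: 4 codewords.
  weight 4: 1 codewords.
Minimum distance d = smallest w > 0 with A_w > 0 = 2.
Sanity: Σ A_w = 8 = 2^3 = 8 ✓.


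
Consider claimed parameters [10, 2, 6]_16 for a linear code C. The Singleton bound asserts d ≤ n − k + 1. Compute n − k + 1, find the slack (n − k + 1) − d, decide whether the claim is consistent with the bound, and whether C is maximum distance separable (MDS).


Singleton RHS = n − k + 1 = 9, slack = 3, bound satisfied, not MDS.

Singleton bound: d ≤ n − k + 1.
Here n = 10, k = 2, so n − k + 1 = 9.
Given d = 6, check d ≤ 9: YES.
Slack = (n − k + 1) − d = 3.
The code is NOT MDS (slack = 3 > 0).
Description: the claimed parameters are [10, 2, 6]_16; such a code would be non-MDS.


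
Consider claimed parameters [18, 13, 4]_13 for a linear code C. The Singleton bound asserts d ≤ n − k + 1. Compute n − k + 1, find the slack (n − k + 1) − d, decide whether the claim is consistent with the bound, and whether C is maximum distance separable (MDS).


Singleton RHS = n − k + 1 = 6, slack = 2, bound satisfied, not MDS.

Singleton bound: d ≤ n − k + 1.
Here n = 18, k = 13, so n − k + 1 = 6.
Given d = 4, check d ≤ 6: YES.
Slack = (n − k + 1) − d = 2.
The code is NOT MDS (slack = 2 > 0).
Description: the claimed parameters are [18, 13, 4]_13; such a code would be non-MDS.


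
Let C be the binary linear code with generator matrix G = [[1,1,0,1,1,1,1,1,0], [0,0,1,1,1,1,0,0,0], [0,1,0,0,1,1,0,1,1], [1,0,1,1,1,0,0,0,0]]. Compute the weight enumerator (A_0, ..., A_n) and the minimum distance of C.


Weight distribution: A_0 = 1, A_2 = 1, A_4 = 5, A_5 = 6, A_6 = 1, A_7 = 2. Minimum distance d = 2.

Enumerate all 2^4 = 16 messages m ∈ F_2^4.
For each, compute codeword c = mG in F_2^9, then tally its weight.
  m = 0000 → c = 000000000, weight = 0.
  m = 1000 → c = 110111110, weight = 7.
  m = 0100 → c = 001111000, weight = 4.
  m = 1100 → c = 111000110, weight = 5.
  m = 0010 → c = 010011011, weight = 5.
  m = 1010 → c = 100100101, weight = 4.
  m = 0110 → c = 011100011, weight = 5.
  m = 1110 → c = 101011101, weight = 6.
  m = 0001 → c = 101110000, weight = 4.
  m = 1001 → c = 011001110, weight = 5.
  m = 0101 → c = 100001000, weight = 2.
  m = 1101 → c = 010110110, weight = 5.
  m = 0011 → c = 111101011, weight = 7.
  m = 1011 → c = 001010101, weight = 4.
  m = 0111 → c = 110010011, weight = 5.
  m = 1111 → c = 000101101, weight = 4.
Tally weights:
  weight 0: 1 codewords.
  weight 2: 1 codewords.
  weight 4: 5 codewords.
  weight 5: 6 codewords.
  weight 6: 1 codewords.
  weight 7: 2 codewords.
Minimum distance d = smallest w > 0 with A_w > 0 = 2.
Sanity: Σ A_w = 16 = 2^4 = 16 ✓.


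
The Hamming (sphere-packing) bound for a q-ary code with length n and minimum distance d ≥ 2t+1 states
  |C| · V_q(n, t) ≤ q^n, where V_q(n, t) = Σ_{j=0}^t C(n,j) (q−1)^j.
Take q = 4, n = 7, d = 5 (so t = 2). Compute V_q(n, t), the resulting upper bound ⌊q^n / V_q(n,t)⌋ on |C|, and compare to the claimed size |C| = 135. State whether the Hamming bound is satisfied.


V_q(n, t) = 211, q^n = 16384, Hamming bound = 77, |C| = 135 > bound (violated).

Step 1: Compute V_q(n, t) = Σ_{j=0}^2 C(n, j) (q−1)^j.
  j = 0: C(7,0)·(3)^0 = 1·1 = 1.
  j = 1: C(7,1)·(3)^1 = 7·3 = 21.
  j = 2: C(7,2)·(3)^2 = 21·9 = 189.
  V_q(n, t) = 1 + 21 + 189 = 211.
Step 2: q^n = 4^7 = 16384.
Step 3: Hamming bound ⌊q^n / V_q(n,t)⌋ = ⌊16384/211⌋ = 77.
Step 4: Compare |C| = 135 to 77: violated.
The claimed |C| lies above the Hamming bound, so no 4-ary code of length 7 with d ≥ 5 can have 135 codewords.


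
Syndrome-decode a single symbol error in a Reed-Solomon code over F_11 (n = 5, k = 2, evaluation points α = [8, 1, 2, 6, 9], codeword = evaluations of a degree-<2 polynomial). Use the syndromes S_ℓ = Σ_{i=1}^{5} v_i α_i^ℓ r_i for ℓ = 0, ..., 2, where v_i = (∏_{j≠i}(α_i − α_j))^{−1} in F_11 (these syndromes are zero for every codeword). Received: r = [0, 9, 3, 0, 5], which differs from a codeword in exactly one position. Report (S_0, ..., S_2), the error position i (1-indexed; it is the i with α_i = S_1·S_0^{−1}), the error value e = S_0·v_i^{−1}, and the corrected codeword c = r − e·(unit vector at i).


S = (1, 6, 3), error at position 4, error magnitude e = 10, c = [0, 9, 3, 1, 5].

Step 1: column multipliers v_i = (∏_{j≠i}(α_i − α_j))^{−1} mod 11.
  i = 1 (α = 8): (8−1)(8−2)(8−6)(8−9) = 7·6·2·(−1) = −84 ≡ 4, so v_1 = 4^{−1} = 3 (mod 11).
  i = 2 (α = 1): (1−8)(1−2)(1−6)(1−9) = (−7)·(−1)·(−5)·(−8) = 280 ≡ 5, so v_2 = 5^{−1} = 9 (mod 11).
  i = 3 (α = 2): (2−8)(2−1)(2−6)(2−9) = (−6)·1·(−4)·(−7) = −168 ≡ 8, so v_3 = 8^{−1} = 7 (mod 11).
  i = 4 (α = 6): (6−8)(6−1)(6−2)(6−9) = (−2)·5·4·(−3) = 120 ≡ 10, so v_4 = 10^{−1} = 10 (mod 11).
  i = 5 (α = 9): (9−8)(9−1)(9−2)(9−6) = 1·8·7·3 = 168 ≡ 3, so v_5 = 3^{−1} = 4 (mod 11).
  v = [3, 9, 7, 10, 4].
Step 2: syndromes of r = [0, 9, 3, 0, 5] (all sums mod 11).
  S_0 = Σ v_i r_i = 3·0 + 9·9 + 7·3 + 10·0 + 4·5 = 122 ≡ 1.
  S_1 = Σ v_i α_i r_i = 3·8·0 + 9·1·9 + 7·2·3 + 10·6·0 + 4·9·5 = 303 ≡ 6.
  α_i^2 mod 11 = [9, 1, 4, 3, 4].
  S_2 = Σ v_i α_i^2 r_i = 3·9·0 + 9·1·9 + 7·4·3 + 10·3·0 + 4·4·5 = 245 ≡ 3.
  S = (1, 6, 3) ≠ 0, so r is not a codeword (an error is present).
Step 3: locate the error. For a single error e at position i, S_ℓ = v_i·e·α_i^ℓ, so α_err = S_1/S_0.
  S_0^{−1} = 1^{−1} = 1 (mod 11), so α_err = 6·1 = 6 ≡ 6 = α_4. Error position i = 4.
  Consistency check: S_2/S_1 = 3·2 = 6 ≡ 6 = α_err ✓ (single-error assumption holds).
Step 4: error magnitude e = S_0/v_4 = S_0·∏_{j≠4}(α_4 − α_j) = 1·10 = 10 ≡ 10 (mod 11).
Step 5: correct position 4: c_4 = r_4 − e = 0 − 10 ≡ 1 (mod 11). Hence c = [0, 9, 3, 1, 5].
  Check: interpolating c through the α_i gives m(x) = 4 + 5·x (degree < 2) with m(α_i) = c_i for every i, so c is indeed a codeword.


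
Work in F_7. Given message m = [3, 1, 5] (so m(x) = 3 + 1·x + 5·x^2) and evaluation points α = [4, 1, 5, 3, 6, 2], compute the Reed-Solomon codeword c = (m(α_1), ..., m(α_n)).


c = [3, 2, 0, 2, 0, 4]

Message polynomial: m(x) = 3 + 1·x + 5·x^2 (mod 7).
For each evaluation point α_i, compute m(α_i) mod 7:
  α_1 = 4: Horner steps 5 → 0 → 3, so m(4) = 3.
  α_2 = 1: Horner steps 5 → 6 → 2, so m(1) = 2.
  α_3 = 5: Horner steps 5 → 5 → 0, so m(5) = 0.
  α_4 = 3: Horner steps 5 → 2 → 2, so m(3) = 2.
  α_5 = 6: Horner steps 5 → 3 → 0, so m(6) = 0.
  α_6 = 2: Horner steps 5 → 4 → 4, so m(2) = 4.
Codeword c = [3, 2, 0, 2, 0, 4] ∈ F_7^6.


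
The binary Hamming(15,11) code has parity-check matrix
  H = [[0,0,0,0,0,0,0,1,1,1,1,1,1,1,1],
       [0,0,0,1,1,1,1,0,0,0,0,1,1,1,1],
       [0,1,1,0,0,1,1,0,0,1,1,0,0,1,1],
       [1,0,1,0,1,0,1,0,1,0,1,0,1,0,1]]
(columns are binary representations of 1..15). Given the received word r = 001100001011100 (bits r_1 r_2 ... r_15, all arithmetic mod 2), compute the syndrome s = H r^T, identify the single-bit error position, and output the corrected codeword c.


s = (0, 1, 0, 0)^T, error position = 4, corrected codeword c = 001000001011100

Compute s = H r^T mod 2 one row at a time:
  s_1 = 0 + 1 + 0 + 1 + 1 + 1 + 0 + 0 = 4 ≡ 0 (mod 2).
  s_2 = 1 + 0 + 0 + 0 + 1 + 1 + 0 + 0 = 3 ≡ 1 (mod 2).
  s_3 = 0 + 1 + 0 + 0 + 0 + 1 + 0 + 0 = 2 ≡ 0 (mod 2).
  s_4 = 0 + 1 + 0 + 0 + 1 + 1 + 1 + 0 = 4 ≡ 0 (mod 2).
s = (0, 1, 0, 0)^T — this equals column 4 of H (binary 0100), so error is at position 4.
Correct: flip bit 4 of r = 001100001011100 to get c = 001000001011100.


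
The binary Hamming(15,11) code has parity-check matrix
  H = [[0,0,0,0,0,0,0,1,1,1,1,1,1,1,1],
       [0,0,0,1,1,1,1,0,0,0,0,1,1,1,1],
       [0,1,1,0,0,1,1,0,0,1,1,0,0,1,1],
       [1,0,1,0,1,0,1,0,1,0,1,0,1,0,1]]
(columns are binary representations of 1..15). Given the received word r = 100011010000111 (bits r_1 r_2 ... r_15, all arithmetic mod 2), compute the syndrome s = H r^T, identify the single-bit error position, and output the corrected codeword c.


s = (0, 1, 1, 0)^T, error position = 6, corrected codeword c = 100010010000111

Compute s = H r^T mod 2 one row at a time:
  s_1 = 1 + 0 + 0 + 0 + 0 + 1 + 1 + 1 = 4 ≡ 0 (mod 2).
  s_2 = 0 + 1 + 1 + 0 + 0 + 1 + 1 + 1 = 5 ≡ 1 (mod 2).
  s_3 = 0 + 0 + 1 + 0 + 0 + 0 + 1 + 1 = 3 ≡ 1 (mod 2).
  s_4 = 1 + 0 + 1 + 0 + 0 + 0 + 1 + 1 = 4 ≡ 0 (mod 2).
s = (0, 1, 1, 0)^T — this equals column 6 of H (binary 0110), so error is at position 6.
Correct: flip bit 6 of r = 100011010000111 to get c = 100010010000111.


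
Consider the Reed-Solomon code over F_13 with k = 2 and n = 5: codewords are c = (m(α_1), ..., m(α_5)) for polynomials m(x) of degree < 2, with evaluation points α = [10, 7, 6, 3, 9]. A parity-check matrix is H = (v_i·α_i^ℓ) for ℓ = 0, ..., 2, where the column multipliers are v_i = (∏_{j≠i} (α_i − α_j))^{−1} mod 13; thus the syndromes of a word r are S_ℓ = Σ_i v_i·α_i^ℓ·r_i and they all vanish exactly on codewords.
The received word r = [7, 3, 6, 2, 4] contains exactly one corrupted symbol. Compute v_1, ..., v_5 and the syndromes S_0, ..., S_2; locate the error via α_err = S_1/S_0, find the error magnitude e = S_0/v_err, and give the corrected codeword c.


S = (11, 8, 7), error at position 5, error magnitude e = 7, c = [7, 3, 6, 2, 10].

Step 1: column multipliers v_i = (∏_{j≠i}(α_i − α_j))^{−1} mod 13.
  i = 1 (α = 10): (10−7)(10−6)(10−3)(10−9) = 3·4·7·1 = 84 ≡ 6, so v_1 = 6^{−1} = 11 (mod 13).
  i = 2 (α = 7): (7−10)(7−6)(7−3)(7−9) = (−3)·1·4·(−2) = 24 ≡ 11, so v_2 = 11^{−1} = 6 (mod 13).
  i = 3 (α = 6): (6−10)(6−7)(6−3)(6−9) = (−4)·(−1)·3·(−3) = −36 ≡ 3, so v_3 = 3^{−1} = 9 (mod 13).
  i = 4 (α = 3): (3−10)(3−7)(3−6)(3−9) = (−7)·(−4)·(−3)·(−6) = 504 ≡ 10, so v_4 = 10^{−1} = 4 (mod 13).
  i = 5 (α = 9): (9−10)(9−7)(9−6)(9−3) = (−1)·2·3·6 = −36 ≡ 3, so v_5 = 3^{−1} = 9 (mod 13).
  v = [11, 6, 9, 4, 9].
Step 2: syndromes of r = [7, 3, 6, 2, 4] (all sums mod 13).
  S_0 = Σ v_i r_i = 11·7 + 6·3 + 9·6 + 4·2 + 9·4 = 193 ≡ 11.
  S_1 = Σ v_i α_i r_i = 11·10·7 + 6·7·3 + 9·6·6 + 4·3·2 + 9·9·4 = 1568 ≡ 8.
  α_i^2 mod 13 = [9, 10, 10, 9, 3].
  S_2 = Σ v_i α_i^2 r_i = 11·9·7 + 6·10·3 + 9·10·6 + 4·9·2 + 9·3·4 = 1593 ≡ 7.
  S = (11, 8, 7) ≠ 0, so r is not a codeword (an error is present).
Step 3: locate the error. For a single error e at position i, S_ℓ = v_i·e·α_i^ℓ, so α_err = S_1/S_0.
  S_0^{−1} = 11^{−1} = 6 (mod 13), so α_err = 8·6 = 48 ≡ 9 = α_5. Error position i = 5.
  Consistency check: S_2/S_1 = 7·5 = 35 ≡ 9 = α_err ✓ (single-error assumption holds).
Step 4: error magnitude e = S_0/v_5 = S_0·∏_{j≠5}(α_5 − α_j) = 11·3 = 33 ≡ 7 (mod 13).
Step 5: correct position 5: c_5 = r_5 − e = 4 − 7 ≡ 10 (mod 13). Hence c = [7, 3, 6, 2, 10].
  Check: interpolating c through the α_i gives m(x) = 11 + 10·x (degree < 2) with m(α_i) = c_i for every i, so c is indeed a codeword.


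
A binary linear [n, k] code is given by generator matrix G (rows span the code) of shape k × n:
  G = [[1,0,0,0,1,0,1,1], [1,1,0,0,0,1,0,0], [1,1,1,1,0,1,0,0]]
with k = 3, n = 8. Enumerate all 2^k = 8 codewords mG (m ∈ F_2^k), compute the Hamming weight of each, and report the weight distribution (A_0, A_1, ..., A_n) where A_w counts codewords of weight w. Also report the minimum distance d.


Weight distribution: A_0 = 1, A_2 = 1, A_3 = 1, A_4 = 1, A_5 = 2, A_6 = 1, A_7 = 1. Minimum distance d = 2.

Enumerate all 2^3 = 8 messages m ∈ F_2^3.
For each, compute codeword c = mG in F_2^8, then tally its weight.
  m = 000 → c = 00000000, weight = 0.
  m = 100 → c = 10001011, weight = 4.
  m = 010 → c = 11000100, weight = 3.
  m = 110 → c = 01001111, weight = 5.
  m = 001 → c = 11110100, weight = 5.
  m = 101 → c = 01111111, weight = 7.
  m = 011 → c = 00110000, weight = 2.
  m = 111 → c = 10111011, weight = 6.
Tally weights:
  weight 0: 1 codewords.
  weight 2: 1 codewords.
  weight 3: 1 codewords.
  weight 4: 1 codewords.
  weight 5: 2 codewords.
  weight 6: 1 codewords.
  weight 7: 1 codewords.
Minimum distance d = smallest w > 0 with A_w > 0 = 2.
Sanity: Σ A_w = 8 = 2^3 = 8 ✓.


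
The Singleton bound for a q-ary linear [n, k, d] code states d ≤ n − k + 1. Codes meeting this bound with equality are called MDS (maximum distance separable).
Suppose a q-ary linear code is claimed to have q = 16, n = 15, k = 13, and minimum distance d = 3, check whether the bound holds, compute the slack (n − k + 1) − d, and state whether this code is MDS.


Singleton RHS = n − k + 1 = 3, slack = 0, bound satisfied, MDS.

Singleton bound: d ≤ n − k + 1.
Here n = 15, k = 13, so n − k + 1 = 3.
Given d = 3, check d ≤ 3: YES.
Slack = (n − k + 1) − d = 0.
The code is MDS (slack = 0).
Description: the claimed parameters are [15, 13, 3]_16; such a code would be MDS (meets Singleton bound).


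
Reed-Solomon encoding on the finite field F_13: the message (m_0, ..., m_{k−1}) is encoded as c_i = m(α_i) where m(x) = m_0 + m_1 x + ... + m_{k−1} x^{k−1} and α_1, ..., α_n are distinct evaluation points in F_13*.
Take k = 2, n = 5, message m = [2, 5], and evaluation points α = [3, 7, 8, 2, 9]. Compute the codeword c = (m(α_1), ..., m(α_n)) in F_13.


c = [4, 11, 3, 12, 8]

Message polynomial: m(x) = 2 + 5·x (mod 13).
For each evaluation point α_i, compute m(α_i) mod 13:
  α_1 = 3: Horner steps 5 → 4, so m(3) = 4.
  α_2 = 7: Horner steps 5 → 11, so m(7) = 11.
  α_3 = 8: Horner steps 5 → 3, so m(8) = 3.
  α_4 = 2: Horner steps 5 → 12, so m(2) = 12.
  α_5 = 9: Horner steps 5 → 8, so m(9) = 8.
Codeword c = [4, 11, 3, 12, 8] ∈ F_13^5.


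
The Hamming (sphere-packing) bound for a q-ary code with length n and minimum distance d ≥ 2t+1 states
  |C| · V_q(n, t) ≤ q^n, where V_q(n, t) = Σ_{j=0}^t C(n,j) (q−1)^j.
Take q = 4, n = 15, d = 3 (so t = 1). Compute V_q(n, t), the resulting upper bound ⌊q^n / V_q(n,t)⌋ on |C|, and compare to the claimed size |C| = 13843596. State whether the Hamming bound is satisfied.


V_q(n, t) = 46, q^n = 1073741824, Hamming bound = 23342213, |C| = 13843596 ≤ bound (satisfied).

Step 1: Compute V_q(n, t) = Σ_{j=0}^1 C(n, j) (q−1)^j.
  j = 0: C(15,0)·(3)^0 = 1·1 = 1.
  j = 1: C(15,1)·(3)^1 = 15·3 = 45.
  V_q(n, t) = 1 + 45 = 46.
Step 2: q^n = 4^15 = 1073741824.
Step 3: Hamming bound ⌊q^n / V_q(n,t)⌋ = ⌊1073741824/46⌋ = 23342213.
Step 4: Compare |C| = 13843596 to 23342213: satisfied.
The claimed |C| lies below the Hamming bound.


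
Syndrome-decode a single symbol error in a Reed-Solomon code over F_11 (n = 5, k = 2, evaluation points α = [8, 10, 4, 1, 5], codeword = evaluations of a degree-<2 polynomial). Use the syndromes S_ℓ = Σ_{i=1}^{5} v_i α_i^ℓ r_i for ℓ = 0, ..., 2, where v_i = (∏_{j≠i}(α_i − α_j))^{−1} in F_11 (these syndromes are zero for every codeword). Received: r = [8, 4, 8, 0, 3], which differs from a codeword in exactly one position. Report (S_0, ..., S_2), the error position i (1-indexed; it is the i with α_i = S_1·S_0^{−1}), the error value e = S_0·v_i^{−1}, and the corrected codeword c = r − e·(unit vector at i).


S = (5, 9, 3), error at position 3, error magnitude e = 3, c = [8, 4, 5, 0, 3].

Step 1: column multipliers v_i = (∏_{j≠i}(α_i − α_j))^{−1} mod 11.
  i = 1 (α = 8): (8−10)(8−4)(8−1)(8−5) = (−2)·4·7·3 = −168 ≡ 8, so v_1 = 8^{−1} = 7 (mod 11).
  i = 2 (α = 10): (10−8)(10−4)(10−1)(10−5) = 2·6·9·5 = 540 ≡ 1, so v_2 = 1^{−1} = 1 (mod 11).
  i = 3 (α = 4): (4−8)(4−10)(4−1)(4−5) = (−4)·(−6)·3·(−1) = −72 ≡ 5, so v_3 = 5^{−1} = 9 (mod 11).
  i = 4 (α = 1): (1−8)(1−10)(1−4)(1−5) = (−7)·(−9)·(−3)·(−4) = 756 ≡ 8, so v_4 = 8^{−1} = 7 (mod 11).
  i = 5 (α = 5): (5−8)(5−10)(5−4)(5−1) = (−3)·(−5)·1·4 = 60 ≡ 5, so v_5 = 5^{−1} = 9 (mod 11).
  v = [7, 1, 9, 7, 9].
Step 2: syndromes of r = [8, 4, 8, 0, 3] (all sums mod 11).
  S_0 = Σ v_i r_i = 7·8 + 1·4 + 9·8 + 7·0 + 9·3 = 159 ≡ 5.
  S_1 = Σ v_i α_i r_i = 7·8·8 + 1·10·4 + 9·4·8 + 7·1·0 + 9·5·3 = 911 ≡ 9.
  α_i^2 mod 11 = [9, 1, 5, 1, 3].
  S_2 = Σ v_i α_i^2 r_i = 7·9·8 + 1·1·4 + 9·5·8 + 7·1·0 + 9·3·3 = 949 ≡ 3.
  S = (5, 9, 3) ≠ 0, so r is not a codeword (an error is present).
Step 3: locate the error. For a single error e at position i, S_ℓ = v_i·e·α_i^ℓ, so α_err = S_1/S_0.
  S_0^{−1} = 5^{−1} = 9 (mod 11), so α_err = 9·9 = 81 ≡ 4 = α_3. Error position i = 3.
  Consistency check: S_2/S_1 = 3·5 = 15 ≡ 4 = α_err ✓ (single-error assumption holds).
Step 4: error magnitude e = S_0/v_3 = S_0·∏_{j≠3}(α_3 − α_j) = 5·5 = 25 ≡ 3 (mod 11).
Step 5: correct position 3: c_3 = r_3 − e = 8 − 3 ≡ 5 (mod 11). Hence c = [8, 4, 5, 0, 3].
  Check: interpolating c through the α_i gives m(x) = 2 + 9·x (degree < 2) with m(α_i) = c_i for every i, so c is indeed a codeword.
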